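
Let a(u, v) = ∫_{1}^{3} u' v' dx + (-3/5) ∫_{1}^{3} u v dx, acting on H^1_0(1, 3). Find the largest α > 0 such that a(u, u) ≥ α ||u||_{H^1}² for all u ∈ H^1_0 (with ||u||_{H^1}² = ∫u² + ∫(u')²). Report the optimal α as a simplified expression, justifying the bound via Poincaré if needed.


α = (-12/5 + π^2)/(4 + π^2)

Coercivity of a(·,·) on H^1_0(1, 3) means a(u, u) ≥ α ||u||_{H^1}² for every u ∈ H^1_0.
The interval has length L = 2, and Poincaré/coercivity depend only on L. Here a(u, u) = ∫(u')² + (-3/5)·∫u².
Here c = -3/5 < 0 with |c| < (π/L)² = π^2/4, so coercivity still holds. The condition a(u,u) ≥ α||u||_{H^1}² reads (1−α)∫(u')² ≥ (α−c)∫u². Any admissible α is ≤ 1 (rapidly oscillating u have ∫u²/∫(u')² → 0), and α = 1 would force 0 ≥ (1−c)∫u², impossible since c < 1; so 1−α > 0. By the sharp Poincaré inequality on H^1_0 of an interval of length L, ∫(u')² ≥ (π/L)²∫u² with equality for the first sine mode sin(π(x−x₀)/L) (x₀ the left endpoint), so the inequality holds for all u iff (1−α)(π/L)² ≥ α − c, i.e. α ≤ ((π/L)² + c)/((π/L)² + 1) = (1 + c(L/π)²)/(1 + (L/π)²). (Direct route, valid since c ≤ 0: Poincaré gives c∫u² ≥ c(L/π)²∫(u')², so a(u,u) ≥ (1 + c(L/π)²)∫(u')², while ||u||_{H^1}² ≤ (1 + (L/π)²)∫(u')²; dividing yields the same α.) With (π/L)² = π^2/4 and c = -3/5, the largest admissible constant is α = ((π/L)² + c)/((π/L)² + 1).
Simplifying, α = (-12/5 + π^2)/(4 + π^2).


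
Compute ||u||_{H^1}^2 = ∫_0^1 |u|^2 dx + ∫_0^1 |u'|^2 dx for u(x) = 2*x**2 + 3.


||u||_{H^1}^2 = 287/15

The H^1 norm (squared) on an interval (0, L) is
  ||u||_{H^1}^2 = ∫_0^L u(x)^2 dx + ∫_0^L u'(x)^2 dx.
Compute u'(x) = 4*x.
Then u(x)^2 = 4*x**4 + 12*x**2 + 9 and u'(x)^2 = 16*x**2.
Integrate each monomial from 0 to 1 using ∫_0^1 c·x^n dx = c·1^(n+1)/(n+1):
  ∫_0^1 u(x)^2 dx = ∫_0^1 (4*x^4 + 12*x^2 + 9) dx. Term by term:
    ∫_0^1 4*x^4 dx = 4/5;  ∫_0^1 12*x^2 dx = 4;  ∫_0^1 9 dx = 9.
  Sum: 4/5 + 4 + 9 = 69/5.
  ∫_0^1 u'(x)^2 dx = ∫_0^1 (16*x^2) dx. Term by term:
    ∫_0^1 16*x^2 dx = 16/3.
Adding: ||u||_{H^1}^2 = 69/5 + 16/3 = 287/15.


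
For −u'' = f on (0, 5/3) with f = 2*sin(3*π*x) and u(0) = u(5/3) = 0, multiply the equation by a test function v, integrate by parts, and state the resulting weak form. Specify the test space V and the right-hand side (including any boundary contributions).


V = H^1_0(0, 5/3) (so v(0) = v(5/3) = 0); weak form: ∫_0^5/3 u'v' dx = ∫_0^5/3 (2*sin(3*π*x)) v dx for all v ∈ V.

Multiply both sides by a test function v and integrate from 0 to 5/3:
  ∫_0^5/3 −u''(x) v(x) dx = ∫_0^5/3 f(x) v(x) dx.
Integrate the LHS by parts once:
  ∫_0^5/3 −u'' v dx = −[u'(x) v(x)]_0^5/3 + ∫_0^5/3 u'(x) v'(x) dx.
Thus ∫_0^5/3 u'(x) v'(x) dx = ∫_0^5/3 f(x) v(x) dx + [u'(x) v(x)]_0^5/3.
Choose V so that boundary terms are either known or forced to vanish.
u is Dirichlet: u(0) = u(5/3) = 0. Let V = H^1_0(0, 5/3); then v(0) = v(5/3) = 0, and [u' v]_0^5/3 = 0.
Weak formulation: find u (satisfying any essential BC) such that ∫_0^5/3 u'(x) v'(x) dx = ∫_0^5/3 f v dx for all v ∈ V.
Substituting f(x) = 2*sin(3*π*x), the right-hand side is ∫_0^5/3 (2*sin(3*π*x)) v dx.


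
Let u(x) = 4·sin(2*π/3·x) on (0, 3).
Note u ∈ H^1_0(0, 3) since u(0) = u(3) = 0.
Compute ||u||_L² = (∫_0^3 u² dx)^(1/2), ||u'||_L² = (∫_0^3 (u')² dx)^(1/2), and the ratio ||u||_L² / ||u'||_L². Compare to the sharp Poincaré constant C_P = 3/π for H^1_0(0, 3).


||u||_L² / ||u'||_L² = 3/(2*π) < C_P = 3/π.

u(x) = 4·sin(2*π/3·x), so u'(x) = 8*π*cos(2*π*x/3)/3.
Writing u(x) = A·sin(kπx/L) with A = 4 and k = 2, use ∫_0^L sin²(kπx/L) dx = L/2 and ∫_0^L cos²(kπx/L) dx = L/2.
u² = 16·sin²(2*π/3·x) and (u')² = 64*π^2/9·cos²(2*π/3·x), and each of sin², cos² integrates to L/2 = 3/2 over (0, 3).
∫_0^3 u² dx = 24, so ||u||_L² = 2*sqrt(6).
∫_0^3 (u')² dx = 32*π^2/3, so ||u'||_L² = 4*sqrt(6)*π/3.
Ratio ||u||_L² / ||u'||_L² = 3/(2*π).
Sharp Poincaré constant on H^1_0(0, 3) is C_P = L/π = 3/π, achieved by sin(π/3·x).
This is the k = 2 harmonic; the ratio L/(kπ) is strictly less than C_P = L/π, consistent with the sharp inequality ||u||_L² ≤ C_P ||u'||_L².


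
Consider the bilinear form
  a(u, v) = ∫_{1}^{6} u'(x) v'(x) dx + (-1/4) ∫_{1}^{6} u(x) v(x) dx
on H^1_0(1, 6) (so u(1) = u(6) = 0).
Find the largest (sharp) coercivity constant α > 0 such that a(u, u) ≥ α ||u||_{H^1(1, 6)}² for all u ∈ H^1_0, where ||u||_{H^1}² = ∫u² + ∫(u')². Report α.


α = (-25/4 + π^2)/(π^2 + 25)

Coercivity of a(·,·) on H^1_0(1, 6) means a(u, u) ≥ α ||u||_{H^1}² for every u ∈ H^1_0.
The interval has length L = 5, and Poincaré/coercivity depend only on L. Here a(u, u) = ∫(u')² + (-1/4)·∫u².
Here c = -1/4 < 0 with |c| < (π/L)² = π^2/25, so coercivity still holds. The condition a(u,u) ≥ α||u||_{H^1}² reads (1−α)∫(u')² ≥ (α−c)∫u². Any admissible α is ≤ 1 (rapidly oscillating u have ∫u²/∫(u')² → 0), and α = 1 would force 0 ≥ (1−c)∫u², impossible since c < 1; so 1−α > 0. By the sharp Poincaré inequality on H^1_0 of an interval of length L, ∫(u')² ≥ (π/L)²∫u² with equality for the first sine mode sin(π(x−x₀)/L) (x₀ the left endpoint), so the inequality holds for all u iff (1−α)(π/L)² ≥ α − c, i.e. α ≤ ((π/L)² + c)/((π/L)² + 1) = (1 + c(L/π)²)/(1 + (L/π)²). (Direct route, valid since c ≤ 0: Poincaré gives c∫u² ≥ c(L/π)²∫(u')², so a(u,u) ≥ (1 + c(L/π)²)∫(u')², while ||u||_{H^1}² ≤ (1 + (L/π)²)∫(u')²; dividing yields the same α.) With (π/L)² = π^2/25 and c = -1/4, the largest admissible constant is α = ((π/L)² + c)/((π/L)² + 1).
Simplifying, α = (-25/4 + π^2)/(π^2 + 25).


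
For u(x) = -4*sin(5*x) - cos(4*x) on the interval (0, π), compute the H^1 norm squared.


||u||_{H^1(0,π)}^2 = 1360/9 + 433*π/2

u'(x) = 4*sin(4*x) - 20*cos(5*x).
Expand u² and (u')² and integrate term by term on (0, π), using: for integers n ≥ 1, ∫_0^π sin²(nx) dx = ∫_0^π cos²(nx) dx = π/2; for n ≠ n', ∫_0^π sin(nx)sin(n'x) dx = ∫_0^π cos(nx)cos(n'x) dx = 0; and by product-to-sum, ∫_0^π sin(nx)cos(n'x) dx = ½∫_0^π [sin((n+n')x) + sin((n−n')x)] dx, which is 0 when n+n' is even and 2n/(n²−n'²) when n+n' is odd (it need not vanish on (0, π)).
  u² squared terms: (-1)²·∫cos(4x)² dx = 1·π/2 = π/2;  (-4)²·∫sin(5x)² dx = 16·π/2 = 8*π.
  u² cross terms: 2·(-1)·(-4)·∫cos(4x)·sin(5x) dx = 8·(10/9) = 80/9.
  So ∫_0^π u² dx = π/2 + 8*π + 80/9 = 80/9 + 17*π/2.
  (u')² squared terms: (-20)²·∫cos(5x)² dx = 400·π/2 = 200*π;  (4)²·∫sin(4x)² dx = 16·π/2 = 8*π.
  (u')² cross terms: 2·(-20)·(4)·∫cos(5x)·sin(4x) dx = -160·(-8/9) = 1280/9.
  So ∫_0^π (u')² dx = 200*π + 8*π + 1280/9 = 1280/9 + 208*π.
||u||_{H^1}^2 = (80/9 + 17*π/2) + (1280/9 + 208*π) = 1360/9 + 433*π/2.


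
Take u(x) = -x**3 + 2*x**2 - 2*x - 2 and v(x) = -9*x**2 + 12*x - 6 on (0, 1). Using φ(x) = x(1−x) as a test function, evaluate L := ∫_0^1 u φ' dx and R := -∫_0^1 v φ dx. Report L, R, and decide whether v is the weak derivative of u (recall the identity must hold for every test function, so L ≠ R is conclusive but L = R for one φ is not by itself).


LHS = 3/20, RHS = 9/20. No, v is not the weak derivative of u.

u(x) = -x**3 + 2*x**2 - 2*x - 2, classical derivative u'(x) = -3*x**2 + 4*x - 2.
φ(x) = x(1−x), so φ'(x) = 1 - 2*x.
Note φ(0) = φ(1) = 0, so the boundary term u·φ vanishes.
LHS = ∫_0^1 u(x) φ'(x) dx = ∫_0^1 (2*x^4 - 5*x^3 + 6*x^2 + 2*x - 2) dx. Term by term:
  ∫_0^1 2*x^4 dx = 2/5;  ∫_0^1 -5*x^3 dx = -5/4;  ∫_0^1 6*x^2 dx = 2;
  ∫_0^1 2*x dx = 1;  ∫_0^1 -2 dx = -2.
Sum: 2/5 − 5/4 + 2 + 1 − 2 = 3/20.
So LHS = 3/20.
∫_0^1 v(x) φ(x) dx = ∫_0^1 (9*x^4 - 21*x^3 + 18*x^2 - 6*x) dx. Term by term:
  ∫_0^1 9*x^4 dx = 9/5;  ∫_0^1 -21*x^3 dx = -21/4;  ∫_0^1 18*x^2 dx = 6;
  ∫_0^1 -6*x dx = -3.
Sum: 9/5 − 21/4 + 6 − 3 = -9/20.
So RHS = -∫_0^1 v(x) φ(x) dx = 9/20.
LHS − RHS = -3/10 ≠ 0, so the identity fails.
(For a valid weak derivative the identity must hold for EVERY test function, in particular this one. The failure shows v is NOT the weak derivative of u.)
Correct weak derivative would be u'(x) = -3*x**2 + 4*x - 2.


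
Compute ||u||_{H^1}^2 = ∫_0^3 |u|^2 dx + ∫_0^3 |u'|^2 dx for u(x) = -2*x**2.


||u||_{H^1}^2 = 1692/5

The H^1 norm (squared) on an interval (0, L) is
  ||u||_{H^1}^2 = ∫_0^L u(x)^2 dx + ∫_0^L u'(x)^2 dx.
Compute u'(x) = -4*x.
Then u(x)^2 = 4*x**4 and u'(x)^2 = 16*x**2.
Integrate each monomial from 0 to 3 using ∫_0^3 c·x^n dx = c·3^(n+1)/(n+1):
  ∫_0^3 u(x)^2 dx = ∫_0^3 (4*x^4) dx. Term by term:
    ∫_0^3 4*x^4 dx = 972/5.
  ∫_0^3 u'(x)^2 dx = ∫_0^3 (16*x^2) dx. Term by term:
    ∫_0^3 16*x^2 dx = 144.
Adding: ||u||_{H^1}^2 = 972/5 + 144 = 1692/5.


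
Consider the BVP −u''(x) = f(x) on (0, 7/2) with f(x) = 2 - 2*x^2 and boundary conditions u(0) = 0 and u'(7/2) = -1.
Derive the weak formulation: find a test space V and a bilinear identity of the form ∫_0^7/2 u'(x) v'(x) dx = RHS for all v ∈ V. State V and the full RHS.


V = {v ∈ H^1(0, 7/2) : v(0) = 0} (test functions vanish at x = 0 where u is specified); weak form: ∫_0^7/2 u'v' dx = ∫_0^7/2 (2 - 2*x^2) v dx − v(7/2) for all v ∈ V.

Multiply both sides by a test function v and integrate from 0 to 7/2:
  ∫_0^7/2 −u''(x) v(x) dx = ∫_0^7/2 f(x) v(x) dx.
Integrate the LHS by parts once:
  ∫_0^7/2 −u'' v dx = −[u'(x) v(x)]_0^7/2 + ∫_0^7/2 u'(x) v'(x) dx.
Thus ∫_0^7/2 u'(x) v'(x) dx = ∫_0^7/2 f(x) v(x) dx + [u'(x) v(x)]_0^7/2.
Choose V so that boundary terms are either known or forced to vanish.
Mixed BC: u(0) = 0 (Dirichlet) and u'(7/2) = -1 (Neumann). Define V = {v ∈ H^1(0, 7/2) : v(0) = 0}. Then [u' v]_0^7/2 = u'(7/2)·v(7/2) − u'(0)·0 = − v(7/2).
Weak formulation: find u (satisfying any essential BC) such that ∫_0^7/2 u'(x) v'(x) dx = ∫_0^7/2 f v dx − v(7/2) for all v ∈ V (Dirichlet at 0 absorbed into V; Neumann datum at x = 7/2 contributes the boundary term).
Substituting f(x) = 2 - 2*x^2, the right-hand side is ∫_0^7/2 (2 - 2*x^2) v dx − v(7/2).


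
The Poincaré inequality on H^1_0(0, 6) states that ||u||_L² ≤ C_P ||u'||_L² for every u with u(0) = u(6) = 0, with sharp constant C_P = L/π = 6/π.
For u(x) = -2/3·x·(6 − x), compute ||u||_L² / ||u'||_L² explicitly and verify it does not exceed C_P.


||u||_L² / ||u'||_L² = 3*sqrt(10)/5 < C_P = 6/π.

u(x) = -2/3·x·(6 − x), so u'(x) = 4*x/3 - 4.
u(x) = -2/3·x·(6 − x) vanishes at x = 0 and x = 6, so u ∈ H^1_0(0, 6). Differentiate via the product rule and integrate the resulting polynomials term by term.
  ∫_0^6 u² dx = ∫_0^6 (4*x^4/9 - 16*x^3/3 + 16*x^2) dx. Term by term:
    ∫_0^6 4*x^4/9 dx = 3456/5;  ∫_0^6 -16*x^3/3 dx = -1728;  ∫_0^6 16*x^2 dx = 1152.
  Sum: 3456/5 − 1728 + 1152 = 576/5.
  ∫_0^6 (u')² dx = ∫_0^6 (16*x^2/9 - 32*x/3 + 16) dx. Term by term:
    ∫_0^6 16*x^2/9 dx = 128;  ∫_0^6 -32*x/3 dx = -192;  ∫_0^6 16 dx = 96.
  Sum: 128 − 192 + 96 = 32.
∫_0^6 u² dx = 576/5, so ||u||_L² = 24*sqrt(5)/5.
∫_0^6 (u')² dx = 32, so ||u'||_L² = 4*sqrt(2).
Ratio ||u||_L² / ||u'||_L² = 3*sqrt(10)/5.
Sharp Poincaré constant on H^1_0(0, 6) is C_P = L/π = 6/π, achieved by sin(π/6·x).
A polynomial bump cannot attain the sharp Poincaré constant (only the first sine eigenfunction does), so the ratio is strictly less than C_P, consistent with ||u||_L² ≤ C_P ||u'||_L².


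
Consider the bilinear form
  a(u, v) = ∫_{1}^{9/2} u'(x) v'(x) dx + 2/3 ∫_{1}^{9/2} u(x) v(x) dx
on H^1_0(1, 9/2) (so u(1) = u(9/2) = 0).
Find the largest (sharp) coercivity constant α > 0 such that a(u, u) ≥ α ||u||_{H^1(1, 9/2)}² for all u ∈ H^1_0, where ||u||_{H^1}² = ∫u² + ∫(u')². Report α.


α = 2*(49 + 6*π^2)/(3*(4*π^2 + 49))

Coercivity of a(·,·) on H^1_0(1, 9/2) means a(u, u) ≥ α ||u||_{H^1}² for every u ∈ H^1_0.
The interval has length L = 7/2, and Poincaré/coercivity depend only on L. Here a(u, u) = ∫(u')² + (2/3)·∫u².
Here 0 < c = 2/3 < 1. The condition a(u,u) ≥ α||u||_{H^1}² reads (1−α)∫(u')² ≥ (α−c)∫u². Any admissible α is ≤ 1 (rapidly oscillating u have ∫u²/∫(u')² → 0), and α = 1 would force 0 ≥ (1−c)∫u², impossible since c < 1; so 1−α > 0. By the sharp Poincaré inequality on H^1_0 of an interval of length L, ∫(u')² ≥ (π/L)²∫u² with equality for the first sine mode sin(π(x−x₀)/L) (x₀ the left endpoint), so the inequality holds for all u iff (1−α)(π/L)² ≥ α − c, i.e. α ≤ ((π/L)² + c)/((π/L)² + 1) = (1 + c(L/π)²)/(1 + (L/π)²). With (π/L)² = 4*π^2/49 and c = 2/3, the largest admissible constant is α = ((π/L)² + c)/((π/L)² + 1).
Simplifying, α = 2*(49 + 6*π^2)/(3*(4*π^2 + 49)).


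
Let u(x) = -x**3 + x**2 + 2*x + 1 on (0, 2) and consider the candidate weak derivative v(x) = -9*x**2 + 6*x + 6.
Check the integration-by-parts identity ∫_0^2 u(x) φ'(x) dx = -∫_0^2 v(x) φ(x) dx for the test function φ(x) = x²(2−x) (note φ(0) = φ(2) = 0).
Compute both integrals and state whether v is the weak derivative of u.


LHS = 8/15, RHS = 8/5. No, v is not the weak derivative of u.

u(x) = -x**3 + x**2 + 2*x + 1, classical derivative u'(x) = -3*x**2 + 2*x + 2.
φ(x) = x²(2−x), so φ'(x) = x*(4 - 3*x).
Note φ(0) = φ(2) = 0, so the boundary term u·φ vanishes.
LHS = ∫_0^2 u(x) φ'(x) dx = ∫_0^2 (3*x^5 - 7*x^4 - 2*x^3 + 5*x^2 + 4*x) dx. Term by term:
  ∫_0^2 3*x^5 dx = 32;  ∫_0^2 -7*x^4 dx = -224/5;  ∫_0^2 -2*x^3 dx = -8;
  ∫_0^2 5*x^2 dx = 40/3;  ∫_0^2 4*x dx = 8.
Sum: 32 − 224/5 − 8 + 40/3 + 8 = 8/15.
So LHS = 8/15.
∫_0^2 v(x) φ(x) dx = ∫_0^2 (9*x^5 - 24*x^4 + 6*x^3 + 12*x^2) dx. Term by term:
  ∫_0^2 9*x^5 dx = 96;  ∫_0^2 -24*x^4 dx = -768/5;  ∫_0^2 6*x^3 dx = 24;
  ∫_0^2 12*x^2 dx = 32.
Sum: 96 − 768/5 + 24 + 32 = -8/5.
So RHS = -∫_0^2 v(x) φ(x) dx = 8/5.
LHS − RHS = -16/15 ≠ 0, so the identity fails.
(For a valid weak derivative the identity must hold for EVERY test function, in particular this one. The failure shows v is NOT the weak derivative of u.)
Correct weak derivative would be u'(x) = -3*x**2 + 2*x + 2.


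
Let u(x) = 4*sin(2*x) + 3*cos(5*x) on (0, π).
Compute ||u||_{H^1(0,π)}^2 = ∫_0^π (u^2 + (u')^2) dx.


||u||_{H^1(0,π)}^2 = -832/7 + 157*π

u'(x) = -15*sin(5*x) + 8*cos(2*x).
Expand u² and (u')² and integrate term by term on (0, π), using: for integers n ≥ 1, ∫_0^π sin²(nx) dx = ∫_0^π cos²(nx) dx = π/2; for n ≠ n', ∫_0^π sin(nx)sin(n'x) dx = ∫_0^π cos(nx)cos(n'x) dx = 0; and by product-to-sum, ∫_0^π sin(nx)cos(n'x) dx = ½∫_0^π [sin((n+n')x) + sin((n−n')x)] dx, which is 0 when n+n' is even and 2n/(n²−n'²) when n+n' is odd (it need not vanish on (0, π)).
  u² squared terms: (3)²·∫cos(5x)² dx = 9·π/2 = 9*π/2;  (4)²·∫sin(2x)² dx = 16·π/2 = 8*π.
  u² cross terms: 2·(3)·(4)·∫cos(5x)·sin(2x) dx = 24·(-4/21) = -32/7.
  So ∫_0^π u² dx = 9*π/2 + 8*π − 32/7 = -32/7 + 25*π/2.
  (u')² squared terms: (-15)²·∫sin(5x)² dx = 225·π/2 = 225*π/2;  (8)²·∫cos(2x)² dx = 64·π/2 = 32*π.
  (u')² cross terms: 2·(-15)·(8)·∫sin(5x)·cos(2x) dx = -240·(10/21) = -800/7.
  So ∫_0^π (u')² dx = 225*π/2 + 32*π − 800/7 = -800/7 + 289*π/2.
||u||_{H^1}^2 = (-32/7 + 25*π/2) + (-800/7 + 289*π/2) = -832/7 + 157*π.


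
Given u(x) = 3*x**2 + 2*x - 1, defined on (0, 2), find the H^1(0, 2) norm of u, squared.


||u||_{H^1}^2 = 3694/15

The H^1 norm (squared) on an interval (0, L) is
  ||u||_{H^1}^2 = ∫_0^L u(x)^2 dx + ∫_0^L u'(x)^2 dx.
Compute u'(x) = 6*x + 2.
Then u(x)^2 = 9*x**4 + 12*x**3 - 2*x**2 - 4*x + 1 and u'(x)^2 = 36*x**2 + 24*x + 4.
Integrate each monomial from 0 to 2 using ∫_0^2 c·x^n dx = c·2^(n+1)/(n+1):
  ∫_0^2 u(x)^2 dx = ∫_0^2 (9*x^4 + 12*x^3 - 2*x^2 - 4*x + 1) dx. Term by term:
    ∫_0^2 9*x^4 dx = 288/5;  ∫_0^2 12*x^3 dx = 48;  ∫_0^2 -2*x^2 dx = -16/3;
    ∫_0^2 -4*x dx = -8;  ∫_0^2 1 dx = 2.
  Sum: 288/5 + 48 − 16/3 − 8 + 2 = 1414/15.
  ∫_0^2 u'(x)^2 dx = ∫_0^2 (36*x^2 + 24*x + 4) dx. Term by term:
    ∫_0^2 36*x^2 dx = 96;  ∫_0^2 24*x dx = 48;  ∫_0^2 4 dx = 8.
  Sum: 96 + 48 + 8 = 152.
Adding: ||u||_{H^1}^2 = 1414/15 + 152 = 3694/15.


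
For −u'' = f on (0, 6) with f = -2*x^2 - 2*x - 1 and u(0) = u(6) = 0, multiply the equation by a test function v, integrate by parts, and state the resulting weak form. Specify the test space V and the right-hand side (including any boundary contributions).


V = H^1_0(0, 6) (so v(0) = v(6) = 0); weak form: ∫_0^6 u'v' dx = ∫_0^6 (-2*x^2 - 2*x - 1) v dx for all v ∈ V.

Multiply both sides by a test function v and integrate from 0 to 6:
  ∫_0^6 −u''(x) v(x) dx = ∫_0^6 f(x) v(x) dx.
Integrate the LHS by parts once:
  ∫_0^6 −u'' v dx = −[u'(x) v(x)]_0^6 + ∫_0^6 u'(x) v'(x) dx.
Thus ∫_0^6 u'(x) v'(x) dx = ∫_0^6 f(x) v(x) dx + [u'(x) v(x)]_0^6.
Choose V so that boundary terms are either known or forced to vanish.
u is Dirichlet: u(0) = u(6) = 0. Let V = H^1_0(0, 6); then v(0) = v(6) = 0, and [u' v]_0^6 = 0.
Weak formulation: find u (satisfying any essential BC) such that ∫_0^6 u'(x) v'(x) dx = ∫_0^6 f v dx for all v ∈ V.
Substituting f(x) = -2*x^2 - 2*x - 1, the right-hand side is ∫_0^6 (-2*x^2 - 2*x - 1) v dx.


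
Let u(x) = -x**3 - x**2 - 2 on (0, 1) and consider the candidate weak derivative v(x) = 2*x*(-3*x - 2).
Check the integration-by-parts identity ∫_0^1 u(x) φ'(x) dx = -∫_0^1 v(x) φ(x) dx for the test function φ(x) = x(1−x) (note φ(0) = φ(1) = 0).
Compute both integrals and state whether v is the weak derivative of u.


LHS = 19/60, RHS = 19/30. No, v is not the weak derivative of u.

u(x) = -x**3 - x**2 - 2, classical derivative u'(x) = -3*x**2 - 2*x.
φ(x) = x(1−x), so φ'(x) = 1 - 2*x.
Note φ(0) = φ(1) = 0, so the boundary term u·φ vanishes.
LHS = ∫_0^1 u(x) φ'(x) dx = ∫_0^1 (2*x^4 + x^3 - x^2 + 4*x - 2) dx. Term by term:
  ∫_0^1 2*x^4 dx = 2/5;  ∫_0^1 x^3 dx = 1/4;  ∫_0^1 -x^2 dx = -1/3;
  ∫_0^1 4*x dx = 2;  ∫_0^1 -2 dx = -2.
Sum: 2/5 + 1/4 − 1/3 + 2 − 2 = 19/60.
So LHS = 19/60.
∫_0^1 v(x) φ(x) dx = ∫_0^1 (6*x^4 - 2*x^3 - 4*x^2) dx. Term by term:
  ∫_0^1 6*x^4 dx = 6/5;  ∫_0^1 -2*x^3 dx = -1/2;  ∫_0^1 -4*x^2 dx = -4/3.
Sum: 6/5 − 1/2 − 4/3 = -19/30.
So RHS = -∫_0^1 v(x) φ(x) dx = 19/30.
LHS − RHS = -19/60 ≠ 0, so the identity fails.
(For a valid weak derivative the identity must hold for EVERY test function, in particular this one. The failure shows v is NOT the weak derivative of u.)
Correct weak derivative would be u'(x) = -3*x**2 - 2*x.


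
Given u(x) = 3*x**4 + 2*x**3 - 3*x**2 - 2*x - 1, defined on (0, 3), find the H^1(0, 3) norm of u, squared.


||u||_{H^1}^2 = 5410959/70

The H^1 norm (squared) on an interval (0, L) is
  ||u||_{H^1}^2 = ∫_0^L u(x)^2 dx + ∫_0^L u'(x)^2 dx.
Compute u'(x) = 12*x**3 + 6*x**2 - 6*x - 2.
Then u(x)^2 = 9*x**8 + 12*x**7 - 14*x**6 - 24*x**5 - 5*x**4 + 8*x**3 + 10*x**2 + 4*x + 1 and u'(x)^2 = 144*x**6 + 144*x**5 - 108*x**4 - 120*x**3 + 12*x**2 + 24*x + 4.
Integrate each monomial from 0 to 3 using ∫_0^3 c·x^n dx = c·3^(n+1)/(n+1):
  ∫_0^3 u(x)^2 dx = ∫_0^3 (9*x^8 + 12*x^7 - 14*x^6 - 24*x^5 - 5*x^4 + 8*x^3 + 10*x^2 + 4*x + 1) dx. Term by term:
    ∫_0^3 9*x^8 dx = 19683;  ∫_0^3 12*x^7 dx = 19683/2;  ∫_0^3 -14*x^6 dx = -4374;
    ∫_0^3 -24*x^5 dx = -2916;  ∫_0^3 -5*x^4 dx = -243;  ∫_0^3 8*x^3 dx = 162;
    ∫_0^3 10*x^2 dx = 90;  ∫_0^3 4*x dx = 18;  ∫_0^3 1 dx = 3.
  Sum: 19683 + 19683/2 − 4374 − 2916 − 243 + 162 + 90 + 18 + 3 = 44529/2.
  ∫_0^3 u'(x)^2 dx = ∫_0^3 (144*x^6 + 144*x^5 - 108*x^4 - 120*x^3 + 12*x^2 + 24*x + 4) dx. Term by term:
    ∫_0^3 144*x^6 dx = 314928/7;  ∫_0^3 144*x^5 dx = 17496;  ∫_0^3 -108*x^4 dx = -26244/5;
    ∫_0^3 -120*x^3 dx = -2430;  ∫_0^3 12*x^2 dx = 108;  ∫_0^3 24*x dx = 108;
    ∫_0^3 4 dx = 12.
  Sum: 314928/7 + 17496 − 26244/5 − 2430 + 108 + 108 + 12 = 1926222/35.
Adding: ||u||_{H^1}^2 = 44529/2 + 1926222/35 = 5410959/70.


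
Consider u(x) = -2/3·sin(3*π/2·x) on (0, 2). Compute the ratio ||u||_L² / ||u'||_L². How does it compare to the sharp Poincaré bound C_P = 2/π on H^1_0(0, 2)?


||u||_L² / ||u'||_L² = 2/(3*π) < C_P = 2/π.

u(x) = -2/3·sin(3*π/2·x), so u'(x) = -π*cos(3*π*x/2).
Writing u(x) = A·sin(kπx/L) with A = -2/3 and k = 3, use ∫_0^L sin²(kπx/L) dx = L/2 and ∫_0^L cos²(kπx/L) dx = L/2.
u² = 4/9·sin²(3*π/2·x) and (u')² = π^2·cos²(3*π/2·x), and each of sin², cos² integrates to L/2 = 1 over (0, 2).
∫_0^2 u² dx = 4/9, so ||u||_L² = 2/3.
∫_0^2 (u')² dx = π^2, so ||u'||_L² = π.
Ratio ||u||_L² / ||u'||_L² = 2/(3*π).
Sharp Poincaré constant on H^1_0(0, 2) is C_P = L/π = 2/π, achieved by sin(π/2·x).
This is the k = 3 harmonic; the ratio L/(kπ) is strictly less than C_P = L/π, consistent with the sharp inequality ||u||_L² ≤ C_P ||u'||_L².


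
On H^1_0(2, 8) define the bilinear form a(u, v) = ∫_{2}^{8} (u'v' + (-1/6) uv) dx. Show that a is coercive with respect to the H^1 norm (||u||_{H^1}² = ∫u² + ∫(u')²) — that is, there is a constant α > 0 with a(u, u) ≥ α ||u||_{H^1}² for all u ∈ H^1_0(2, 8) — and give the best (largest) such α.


α = (-6 + π^2)/(π^2 + 36)

Coercivity of a(·,·) on H^1_0(2, 8) means a(u, u) ≥ α ||u||_{H^1}² for every u ∈ H^1_0.
The interval has length L = 6, and Poincaré/coercivity depend only on L. Here a(u, u) = ∫(u')² + (-1/6)·∫u².
Here c = -1/6 < 0 with |c| < (π/L)² = π^2/36, so coercivity still holds. The condition a(u,u) ≥ α||u||_{H^1}² reads (1−α)∫(u')² ≥ (α−c)∫u². Any admissible α is ≤ 1 (rapidly oscillating u have ∫u²/∫(u')² → 0), and α = 1 would force 0 ≥ (1−c)∫u², impossible since c < 1; so 1−α > 0. By the sharp Poincaré inequality on H^1_0 of an interval of length L, ∫(u')² ≥ (π/L)²∫u² with equality for the first sine mode sin(π(x−x₀)/L) (x₀ the left endpoint), so the inequality holds for all u iff (1−α)(π/L)² ≥ α − c, i.e. α ≤ ((π/L)² + c)/((π/L)² + 1) = (1 + c(L/π)²)/(1 + (L/π)²). (Direct route, valid since c ≤ 0: Poincaré gives c∫u² ≥ c(L/π)²∫(u')², so a(u,u) ≥ (1 + c(L/π)²)∫(u')², while ||u||_{H^1}² ≤ (1 + (L/π)²)∫(u')²; dividing yields the same α.) With (π/L)² = π^2/36 and c = -1/6, the largest admissible constant is α = ((π/L)² + c)/((π/L)² + 1).
Simplifying, α = (-6 + π^2)/(π^2 + 36).


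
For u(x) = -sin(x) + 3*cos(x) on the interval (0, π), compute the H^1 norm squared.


||u||_{H^1(0,π)}^2 = 10*π

u'(x) = -3*sin(x) - cos(x).
Expand u² and (u')² and integrate term by term on (0, π), using: for integers n ≥ 1, ∫_0^π sin²(nx) dx = ∫_0^π cos²(nx) dx = π/2; for n ≠ n', ∫_0^π sin(nx)sin(n'x) dx = ∫_0^π cos(nx)cos(n'x) dx = 0; and by product-to-sum, ∫_0^π sin(nx)cos(n'x) dx = ½∫_0^π [sin((n+n')x) + sin((n−n')x)] dx, which is 0 when n+n' is even and 2n/(n²−n'²) when n+n' is odd (it need not vanish on (0, π)).
  u² squared terms: (-1)²·∫sin(x)² dx = 1·π/2 = π/2;  (3)²·∫cos(x)² dx = 9·π/2 = 9*π/2.
  u² cross terms: 2·(-1)·(3)·∫sin(x)·cos(x) dx = -6·(0) = 0.
  So ∫_0^π u² dx = π/2 + 9*π/2 + 0 = 5*π.
  (u')² squared terms: (-1)²·∫cos(x)² dx = 1·π/2 = π/2;  (-3)²·∫sin(x)² dx = 9·π/2 = 9*π/2.
  (u')² cross terms: 2·(-1)·(-3)·∫cos(x)·sin(x) dx = 6·(0) = 0.
  So ∫_0^π (u')² dx = π/2 + 9*π/2 + 0 = 5*π.
||u||_{H^1}^2 = (5*π) + (5*π) = 10*π.


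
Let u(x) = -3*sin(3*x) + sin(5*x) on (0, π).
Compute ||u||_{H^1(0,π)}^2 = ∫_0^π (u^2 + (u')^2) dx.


||u||_{H^1(0,π)}^2 = 58*π

u'(x) = -9*cos(3*x) + 5*cos(5*x).
Expand u² and (u')² and integrate term by term on (0, π), using: for integers n ≥ 1, ∫_0^π sin²(nx) dx = ∫_0^π cos²(nx) dx = π/2; for n ≠ n', ∫_0^π sin(nx)sin(n'x) dx = ∫_0^π cos(nx)cos(n'x) dx = 0; and by product-to-sum, ∫_0^π sin(nx)cos(n'x) dx = ½∫_0^π [sin((n+n')x) + sin((n−n')x)] dx, which is 0 when n+n' is even and 2n/(n²−n'²) when n+n' is odd (it need not vanish on (0, π)).
  u² squared terms: (-3)²·∫sin(3x)² dx = 9·π/2 = 9*π/2;  (1)²·∫sin(5x)² dx = 1·π/2 = π/2.
  u² cross terms: 2·(-3)·(1)·∫sin(3x)·sin(5x) dx = -6·(0) = 0.
  So ∫_0^π u² dx = 9*π/2 + π/2 + 0 = 5*π.
  (u')² squared terms: (-9)²·∫cos(3x)² dx = 81·π/2 = 81*π/2;  (5)²·∫cos(5x)² dx = 25·π/2 = 25*π/2.
  (u')² cross terms: 2·(-9)·(5)·∫cos(3x)·cos(5x) dx = -90·(0) = 0.
  So ∫_0^π (u')² dx = 81*π/2 + 25*π/2 + 0 = 53*π.
||u||_{H^1}^2 = (5*π) + (53*π) = 58*π.


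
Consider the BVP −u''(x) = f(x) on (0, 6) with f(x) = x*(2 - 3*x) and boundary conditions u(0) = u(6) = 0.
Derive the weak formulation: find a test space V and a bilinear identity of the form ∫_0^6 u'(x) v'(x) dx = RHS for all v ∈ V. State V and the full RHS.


V = H^1_0(0, 6) (so v(0) = v(6) = 0); weak form: ∫_0^6 u'v' dx = ∫_0^6 (x*(2 - 3*x)) v dx for all v ∈ V.

Multiply both sides by a test function v and integrate from 0 to 6:
  ∫_0^6 −u''(x) v(x) dx = ∫_0^6 f(x) v(x) dx.
Integrate the LHS by parts once:
  ∫_0^6 −u'' v dx = −[u'(x) v(x)]_0^6 + ∫_0^6 u'(x) v'(x) dx.
Thus ∫_0^6 u'(x) v'(x) dx = ∫_0^6 f(x) v(x) dx + [u'(x) v(x)]_0^6.
Choose V so that boundary terms are either known or forced to vanish.
u is Dirichlet: u(0) = u(6) = 0. Let V = H^1_0(0, 6); then v(0) = v(6) = 0, and [u' v]_0^6 = 0.
Weak formulation: find u (satisfying any essential BC) such that ∫_0^6 u'(x) v'(x) dx = ∫_0^6 f v dx for all v ∈ V.
Substituting f(x) = x*(2 - 3*x), the right-hand side is ∫_0^6 (x*(2 - 3*x)) v dx.


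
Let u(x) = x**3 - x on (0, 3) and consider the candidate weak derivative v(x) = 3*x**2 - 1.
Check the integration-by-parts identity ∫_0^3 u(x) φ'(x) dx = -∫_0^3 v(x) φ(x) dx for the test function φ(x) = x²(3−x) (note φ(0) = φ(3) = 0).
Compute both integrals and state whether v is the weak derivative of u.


LHS = -1323/20, RHS = -1323/20. Yes, v = u' weakly.

u(x) = x**3 - x, classical derivative u'(x) = 3*x**2 - 1.
φ(x) = x²(3−x), so φ'(x) = 3*x*(2 - x).
Note φ(0) = φ(3) = 0, so the boundary term u·φ vanishes.
LHS = ∫_0^3 u(x) φ'(x) dx = ∫_0^3 (-3*x^5 + 6*x^4 + 3*x^3 - 6*x^2) dx. Term by term:
  ∫_0^3 -3*x^5 dx = -729/2;  ∫_0^3 6*x^4 dx = 1458/5;  ∫_0^3 3*x^3 dx = 243/4;
  ∫_0^3 -6*x^2 dx = -54.
Sum: -729/2 + 1458/5 + 243/4 − 54 = -1323/20.
So LHS = -1323/20.
∫_0^3 v(x) φ(x) dx = ∫_0^3 (-3*x^5 + 9*x^4 + x^3 - 3*x^2) dx. Term by term:
  ∫_0^3 -3*x^5 dx = -729/2;  ∫_0^3 9*x^4 dx = 2187/5;  ∫_0^3 x^3 dx = 81/4;
  ∫_0^3 -3*x^2 dx = -27.
Sum: -729/2 + 2187/5 + 81/4 − 27 = 1323/20.
So RHS = -∫_0^3 v(x) φ(x) dx = -1323/20.
LHS = RHS, so the identity holds for this test φ.
Moreover u is smooth here and v(x) = u'(x) = 3*x**2 - 1 pointwise, so the identity holds for every test function. Hence v is the weak derivative of u.


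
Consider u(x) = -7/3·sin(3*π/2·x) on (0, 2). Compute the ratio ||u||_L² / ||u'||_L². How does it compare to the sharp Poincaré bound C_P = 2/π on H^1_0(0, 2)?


||u||_L² / ||u'||_L² = 2/(3*π) < C_P = 2/π.

u(x) = -7/3·sin(3*π/2·x), so u'(x) = -7*π*cos(3*π*x/2)/2.
Writing u(x) = A·sin(kπx/L) with A = -7/3 and k = 3, use ∫_0^L sin²(kπx/L) dx = L/2 and ∫_0^L cos²(kπx/L) dx = L/2.
u² = 49/9·sin²(3*π/2·x) and (u')² = 49*π^2/4·cos²(3*π/2·x), and each of sin², cos² integrates to L/2 = 1 over (0, 2).
∫_0^2 u² dx = 49/9, so ||u||_L² = 7/3.
∫_0^2 (u')² dx = 49*π^2/4, so ||u'||_L² = 7*π/2.
Ratio ||u||_L² / ||u'||_L² = 2/(3*π).
Sharp Poincaré constant on H^1_0(0, 2) is C_P = L/π = 2/π, achieved by sin(π/2·x).
This is the k = 3 harmonic; the ratio L/(kπ) is strictly less than C_P = L/π, consistent with the sharp inequality ||u||_L² ≤ C_P ||u'||_L².


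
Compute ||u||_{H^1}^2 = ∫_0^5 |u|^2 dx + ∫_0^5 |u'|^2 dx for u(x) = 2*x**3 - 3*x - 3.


||u||_{H^1}^2 = 398705/7

The H^1 norm (squared) on an interval (0, L) is
  ||u||_{H^1}^2 = ∫_0^L u(x)^2 dx + ∫_0^L u'(x)^2 dx.
Compute u'(x) = 6*x**2 - 3.
Then u(x)^2 = 4*x**6 - 12*x**4 - 12*x**3 + 9*x**2 + 18*x + 9 and u'(x)^2 = 36*x**4 - 36*x**2 + 9.
Integrate each monomial from 0 to 5 using ∫_0^5 c·x^n dx = c·5^(n+1)/(n+1):
  ∫_0^5 u(x)^2 dx = ∫_0^5 (4*x^6 - 12*x^4 - 12*x^3 + 9*x^2 + 18*x + 9) dx. Term by term:
    ∫_0^5 4*x^6 dx = 312500/7;  ∫_0^5 -12*x^4 dx = -7500;  ∫_0^5 -12*x^3 dx = -1875;
    ∫_0^5 9*x^2 dx = 375;  ∫_0^5 18*x dx = 225;  ∫_0^5 9 dx = 45.
  Sum: 312500/7 − 7500 − 1875 + 375 + 225 + 45 = 251390/7.
  ∫_0^5 u'(x)^2 dx = ∫_0^5 (36*x^4 - 36*x^2 + 9) dx. Term by term:
    ∫_0^5 36*x^4 dx = 22500;  ∫_0^5 -36*x^2 dx = -1500;  ∫_0^5 9 dx = 45.
  Sum: 22500 − 1500 + 45 = 21045.
Adding: ||u||_{H^1}^2 = 251390/7 + 21045 = 398705/7.


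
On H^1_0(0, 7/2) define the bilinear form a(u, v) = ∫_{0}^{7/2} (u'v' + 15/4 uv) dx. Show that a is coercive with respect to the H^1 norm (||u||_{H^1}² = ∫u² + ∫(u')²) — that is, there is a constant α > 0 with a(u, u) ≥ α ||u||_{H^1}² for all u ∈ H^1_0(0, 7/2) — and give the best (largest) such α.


α = 1

Coercivity of a(·,·) on H^1_0(0, 7/2) means a(u, u) ≥ α ||u||_{H^1}² for every u ∈ H^1_0.
The interval has length L = 7/2, and Poincaré/coercivity depend only on L. Here a(u, u) = ∫(u')² + (15/4)·∫u².
Here c = 15/4 ≥ 1, so a(u,u) = ∫(u')² + c∫u² ≥ ∫(u')² + ∫u² = ||u||_{H^1}², i.e. α = 1 works. No larger α is possible: a(u,u) ≥ α||u||_{H^1}² means (1−α)∫(u')² ≥ (α−c)∫u², and for the modes u_n = sin(nπ(x−x₀)/L) (x₀ the left endpoint) one has ∫u_n²/∫(u_n')² = (L/(nπ))² → 0, so a(u_n,u_n)/||u_n||_{H^1}² → 1. Hence the optimal constant is α = 1.
Therefore α = 1.


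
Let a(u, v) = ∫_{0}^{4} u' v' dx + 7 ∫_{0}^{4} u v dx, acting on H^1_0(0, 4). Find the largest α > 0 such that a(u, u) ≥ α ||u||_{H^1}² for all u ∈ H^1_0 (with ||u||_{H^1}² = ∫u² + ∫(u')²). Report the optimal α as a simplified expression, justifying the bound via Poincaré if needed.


α = 1

Coercivity of a(·,·) on H^1_0(0, 4) means a(u, u) ≥ α ||u||_{H^1}² for every u ∈ H^1_0.
The interval has length L = 4, and Poincaré/coercivity depend only on L. Here a(u, u) = ∫(u')² + (7)·∫u².
Here c = 7 ≥ 1, so a(u,u) = ∫(u')² + c∫u² ≥ ∫(u')² + ∫u² = ||u||_{H^1}², i.e. α = 1 works. No larger α is possible: a(u,u) ≥ α||u||_{H^1}² means (1−α)∫(u')² ≥ (α−c)∫u², and for the modes u_n = sin(nπ(x−x₀)/L) (x₀ the left endpoint) one has ∫u_n²/∫(u_n')² = (L/(nπ))² → 0, so a(u_n,u_n)/||u_n||_{H^1}² → 1. Hence the optimal constant is α = 1.
Therefore α = 1.


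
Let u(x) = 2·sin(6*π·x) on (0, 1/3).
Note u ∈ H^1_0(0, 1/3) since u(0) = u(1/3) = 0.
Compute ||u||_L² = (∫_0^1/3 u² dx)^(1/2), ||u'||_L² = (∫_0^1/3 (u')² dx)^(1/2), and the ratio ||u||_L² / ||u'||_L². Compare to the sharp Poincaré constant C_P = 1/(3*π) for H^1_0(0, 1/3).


||u||_L² / ||u'||_L² = 1/(6*π) < C_P = 1/(3*π).

u(x) = 2·sin(6*π·x), so u'(x) = 12*π*cos(6*π*x).
Writing u(x) = A·sin(kπx/L) with A = 2 and k = 2, use ∫_0^L sin²(kπx/L) dx = L/2 and ∫_0^L cos²(kπx/L) dx = L/2.
u² = 4·sin²(6*π·x) and (u')² = 144*π^2·cos²(6*π·x), and each of sin², cos² integrates to L/2 = 1/6 over (0, 1/3).
∫_0^1/3 u² dx = 2/3, so ||u||_L² = sqrt(6)/3.
∫_0^1/3 (u')² dx = 24*π^2, so ||u'||_L² = 2*sqrt(6)*π.
Ratio ||u||_L² / ||u'||_L² = 1/(6*π).
Sharp Poincaré constant on H^1_0(0, 1/3) is C_P = L/π = 1/(3*π), achieved by sin(3*π·x).
This is the k = 2 harmonic; the ratio L/(kπ) is strictly less than C_P = L/π, consistent with the sharp inequality ||u||_L² ≤ C_P ||u'||_L².


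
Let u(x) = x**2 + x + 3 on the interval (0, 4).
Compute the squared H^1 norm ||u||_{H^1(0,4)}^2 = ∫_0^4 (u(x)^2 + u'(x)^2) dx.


||u||_{H^1}^2 = 10312/15

The H^1 norm (squared) on an interval (0, L) is
  ||u||_{H^1}^2 = ∫_0^L u(x)^2 dx + ∫_0^L u'(x)^2 dx.
Compute u'(x) = 2*x + 1.
Then u(x)^2 = x**4 + 2*x**3 + 7*x**2 + 6*x + 9 and u'(x)^2 = 4*x**2 + 4*x + 1.
Integrate each monomial from 0 to 4 using ∫_0^4 c·x^n dx = c·4^(n+1)/(n+1):
  ∫_0^4 u(x)^2 dx = ∫_0^4 (x^4 + 2*x^3 + 7*x^2 + 6*x + 9) dx. Term by term:
    ∫_0^4 x^4 dx = 1024/5;  ∫_0^4 2*x^3 dx = 128;  ∫_0^4 7*x^2 dx = 448/3;
    ∫_0^4 6*x dx = 48;  ∫_0^4 9 dx = 36.
  Sum: 1024/5 + 128 + 448/3 + 48 + 36 = 8492/15.
  ∫_0^4 u'(x)^2 dx = ∫_0^4 (4*x^2 + 4*x + 1) dx. Term by term:
    ∫_0^4 4*x^2 dx = 256/3;  ∫_0^4 4*x dx = 32;  ∫_0^4 1 dx = 4.
  Sum: 256/3 + 32 + 4 = 364/3.
Adding: ||u||_{H^1}^2 = 8492/15 + 364/3 = 10312/15.


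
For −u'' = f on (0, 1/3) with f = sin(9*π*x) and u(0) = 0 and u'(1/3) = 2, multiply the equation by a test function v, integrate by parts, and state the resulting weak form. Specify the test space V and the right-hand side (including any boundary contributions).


V = {v ∈ H^1(0, 1/3) : v(0) = 0} (test functions vanish at x = 0 where u is specified); weak form: ∫_0^1/3 u'v' dx = ∫_0^1/3 (sin(9*π*x)) v dx + 2·v(1/3) for all v ∈ V.

Multiply both sides by a test function v and integrate from 0 to 1/3:
  ∫_0^1/3 −u''(x) v(x) dx = ∫_0^1/3 f(x) v(x) dx.
Integrate the LHS by parts once:
  ∫_0^1/3 −u'' v dx = −[u'(x) v(x)]_0^1/3 + ∫_0^1/3 u'(x) v'(x) dx.
Thus ∫_0^1/3 u'(x) v'(x) dx = ∫_0^1/3 f(x) v(x) dx + [u'(x) v(x)]_0^1/3.
Choose V so that boundary terms are either known or forced to vanish.
Mixed BC: u(0) = 0 (Dirichlet) and u'(1/3) = 2 (Neumann). Define V = {v ∈ H^1(0, 1/3) : v(0) = 0}. Then [u' v]_0^1/3 = u'(1/3)·v(1/3) − u'(0)·0 = 2·v(1/3).
Weak formulation: find u (satisfying any essential BC) such that ∫_0^1/3 u'(x) v'(x) dx = ∫_0^1/3 f v dx + 2·v(1/3) for all v ∈ V (Dirichlet at 0 absorbed into V; Neumann datum at x = 1/3 contributes the boundary term).
Substituting f(x) = sin(9*π*x), the right-hand side is ∫_0^1/3 (sin(9*π*x)) v dx + 2·v(1/3).


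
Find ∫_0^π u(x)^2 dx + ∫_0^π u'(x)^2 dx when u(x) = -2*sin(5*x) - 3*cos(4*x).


||u||_{H^1(0,π)}^2 = 680/3 + 257*π/2

u'(x) = 12*sin(4*x) - 10*cos(5*x).
Expand u² and (u')² and integrate term by term on (0, π), using: for integers n ≥ 1, ∫_0^π sin²(nx) dx = ∫_0^π cos²(nx) dx = π/2; for n ≠ n', ∫_0^π sin(nx)sin(n'x) dx = ∫_0^π cos(nx)cos(n'x) dx = 0; and by product-to-sum, ∫_0^π sin(nx)cos(n'x) dx = ½∫_0^π [sin((n+n')x) + sin((n−n')x)] dx, which is 0 when n+n' is even and 2n/(n²−n'²) when n+n' is odd (it need not vanish on (0, π)).
  u² squared terms: (-3)²·∫cos(4x)² dx = 9·π/2 = 9*π/2;  (-2)²·∫sin(5x)² dx = 4·π/2 = 2*π.
  u² cross terms: 2·(-3)·(-2)·∫cos(4x)·sin(5x) dx = 12·(10/9) = 40/3.
  So ∫_0^π u² dx = 9*π/2 + 2*π + 40/3 = 40/3 + 13*π/2.
  (u')² squared terms: (-10)²·∫cos(5x)² dx = 100·π/2 = 50*π;  (12)²·∫sin(4x)² dx = 144·π/2 = 72*π.
  (u')² cross terms: 2·(-10)·(12)·∫cos(5x)·sin(4x) dx = -240·(-8/9) = 640/3.
  So ∫_0^π (u')² dx = 50*π + 72*π + 640/3 = 640/3 + 122*π.
||u||_{H^1}^2 = (40/3 + 13*π/2) + (640/3 + 122*π) = 680/3 + 257*π/2.


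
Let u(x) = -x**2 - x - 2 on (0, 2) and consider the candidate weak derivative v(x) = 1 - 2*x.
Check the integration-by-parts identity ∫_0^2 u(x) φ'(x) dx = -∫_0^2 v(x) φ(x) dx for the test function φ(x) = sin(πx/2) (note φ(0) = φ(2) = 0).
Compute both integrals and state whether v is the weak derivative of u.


LHS = 12/π, RHS = 4/π. No, v is not the weak derivative of u.

u(x) = -x**2 - x - 2, classical derivative u'(x) = -2*x - 1.
φ(x) = sin(πx/2), so φ'(x) = π*cos(π*x/2)/2.
Note φ(0) = φ(2) = 0, so the boundary term u·φ vanishes.
LHS = ∫_0^2 u(x) φ'(x) dx = ∫_0^2 (-π*x^2*cos(π*x/2)/2 - π*x*cos(π*x/2)/2 - π*cos(π*x/2)) dx. Term by term:
  ∫_0^2 -π*cos(π*x/2) dx = 0;  ∫_0^2 -π*x*cos(π*x/2)/2 dx = 4/π;  ∫_0^2 -π*x^2*cos(π*x/2)/2 dx = 8/π.
Sum: 0 + 4/π + 8/π = 12/π.
So LHS = 12/π.
∫_0^2 v(x) φ(x) dx = ∫_0^2 (-2*x*sin(π*x/2) + sin(π*x/2)) dx. Term by term:
  ∫_0^2 -2*x*sin(π*x/2) dx = -8/π;  ∫_0^2 sin(π*x/2) dx = 4/π.
Sum: -8/π + 4/π = -4/π.
So RHS = -∫_0^2 v(x) φ(x) dx = 4/π.
LHS − RHS = 8/π ≠ 0, so the identity fails.
(For a valid weak derivative the identity must hold for EVERY test function, in particular this one. The failure shows v is NOT the weak derivative of u.)
Correct weak derivative would be u'(x) = -2*x - 1.


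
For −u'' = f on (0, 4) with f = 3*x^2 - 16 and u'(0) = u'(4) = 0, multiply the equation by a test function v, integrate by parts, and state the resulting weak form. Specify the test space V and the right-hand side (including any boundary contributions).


V = H^1(0, 4) (no boundary constraint on v; u is determined up to an additive constant); weak form: ∫_0^4 u'v' dx = ∫_0^4 (3*x^2 - 16) v dx for all v ∈ V.

Multiply both sides by a test function v and integrate from 0 to 4:
  ∫_0^4 −u''(x) v(x) dx = ∫_0^4 f(x) v(x) dx.
Integrate the LHS by parts once:
  ∫_0^4 −u'' v dx = −[u'(x) v(x)]_0^4 + ∫_0^4 u'(x) v'(x) dx.
Thus ∫_0^4 u'(x) v'(x) dx = ∫_0^4 f(x) v(x) dx + [u'(x) v(x)]_0^4.
Choose V so that boundary terms are either known or forced to vanish.
u has homogeneous Neumann: u'(0) = u'(4) = 0. So [u' v]_0^4 = 0·v(4) − 0·v(0) = 0 for any v; take V = H^1(0, 4).
Weak formulation: find u (satisfying any essential BC) such that ∫_0^4 u'(x) v'(x) dx = ∫_0^4 f v dx for all v ∈ V (homogeneous Neumann, so boundary terms vanish).
Substituting f(x) = 3*x^2 - 16, the right-hand side is ∫_0^4 (3*x^2 - 16) v dx.
Compatibility check (pure Neumann): taking v ≡ 1 ∈ V gives 0 = ∫_0^4 f dx + (0) − (0), i.e. ∫_0^4 f dx must equal u'(0) − u'(4) = 0. Indeed ∫_0^4 (3*x^2 - 16) dx = 0, so the data are compatible. The solution is then unique only up to an additive constant (fix it e.g. by requiring ∫_0^4 u dx = 0).


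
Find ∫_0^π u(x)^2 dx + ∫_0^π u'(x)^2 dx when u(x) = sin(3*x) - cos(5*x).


||u||_{H^1(0,π)}^2 = 18*π

u'(x) = 5*sin(5*x) + 3*cos(3*x).
Expand u² and (u')² and integrate term by term on (0, π), using: for integers n ≥ 1, ∫_0^π sin²(nx) dx = ∫_0^π cos²(nx) dx = π/2; for n ≠ n', ∫_0^π sin(nx)sin(n'x) dx = ∫_0^π cos(nx)cos(n'x) dx = 0; and by product-to-sum, ∫_0^π sin(nx)cos(n'x) dx = ½∫_0^π [sin((n+n')x) + sin((n−n')x)] dx, which is 0 when n+n' is even and 2n/(n²−n'²) when n+n' is odd (it need not vanish on (0, π)).
  u² squared terms: (-1)²·∫cos(5x)² dx = 1·π/2 = π/2;  (1)²·∫sin(3x)² dx = 1·π/2 = π/2.
  u² cross terms: 2·(-1)·(1)·∫cos(5x)·sin(3x) dx = -2·(0) = 0.
  So ∫_0^π u² dx = π/2 + π/2 + 0 = π.
  (u')² squared terms: (3)²·∫cos(3x)² dx = 9·π/2 = 9*π/2;  (5)²·∫sin(5x)² dx = 25·π/2 = 25*π/2.
  (u')² cross terms: 2·(3)·(5)·∫cos(3x)·sin(5x) dx = 30·(0) = 0.
  So ∫_0^π (u')² dx = 9*π/2 + 25*π/2 + 0 = 17*π.
||u||_{H^1}^2 = (π) + (17*π) = 18*π.


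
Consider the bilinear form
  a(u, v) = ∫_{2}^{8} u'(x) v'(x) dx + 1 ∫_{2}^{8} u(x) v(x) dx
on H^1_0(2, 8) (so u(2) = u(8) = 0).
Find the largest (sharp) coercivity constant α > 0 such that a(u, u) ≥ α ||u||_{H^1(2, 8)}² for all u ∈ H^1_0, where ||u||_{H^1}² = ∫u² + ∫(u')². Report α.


α = 1

Coercivity of a(·,·) on H^1_0(2, 8) means a(u, u) ≥ α ||u||_{H^1}² for every u ∈ H^1_0.
The interval has length L = 6, and Poincaré/coercivity depend only on L. Here a(u, u) = ∫(u')² + (1)·∫u².
Here c = 1 ≥ 1, so a(u,u) = ∫(u')² + c∫u² ≥ ∫(u')² + ∫u² = ||u||_{H^1}², i.e. α = 1 works. No larger α is possible: a(u,u) ≥ α||u||_{H^1}² means (1−α)∫(u')² ≥ (α−c)∫u², and for the modes u_n = sin(nπ(x−x₀)/L) (x₀ the left endpoint) one has ∫u_n²/∫(u_n')² = (L/(nπ))² → 0, so a(u_n,u_n)/||u_n||_{H^1}² → 1. Hence the optimal constant is α = 1.
Therefore α = 1.
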